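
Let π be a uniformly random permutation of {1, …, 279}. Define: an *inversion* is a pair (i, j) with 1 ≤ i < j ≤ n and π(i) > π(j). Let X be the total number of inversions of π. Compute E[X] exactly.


Write X = Σ X_I over the C(279, 2) = 38781 pairs i < j, with X_I the indicator of one inversion.
There are 38781 indicators.
For each fixed pair i < j, the values π(i) and π(j) are two distinct elements of {1, …, 279} in uniformly random order; by symmetry P[π(i) > π(j)] = 1/2.
By linearity: E[X] = 38781 · (1/2) = C(279, 2) · (1/2) = 38781/2 = 38781/2 ≈ 19390.500.

E[X] = 38781/2 = 19390.500.


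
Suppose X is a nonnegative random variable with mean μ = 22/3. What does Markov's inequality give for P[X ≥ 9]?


μ = E[X] = 22/3, a = 9.
Markov: P[X ≥ 9] ≤ μ/a = (22/3)/9 = 22/27.
Numerically: ≈ 0.814815.
(Since a = 9 > μ = 7.333333, the bound 22/27 is < 1 and informative.)

P[X ≥ 9] ≤ 22/27 ≈ 0.814815.


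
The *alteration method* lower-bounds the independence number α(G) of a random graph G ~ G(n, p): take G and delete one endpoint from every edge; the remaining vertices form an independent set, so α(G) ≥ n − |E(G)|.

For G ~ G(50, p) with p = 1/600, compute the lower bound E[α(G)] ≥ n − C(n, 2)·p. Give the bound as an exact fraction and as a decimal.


E[|E(G)|] = C(50, 2)·p = 1225 · (1/600) = 49/24.
E[α(G)] ≥ n − E[|E(G)|] = 50 − 49/24 = 1151/24.
Numerically: ≈ 47.9583.
(This is only a lower bound; the true E[α(G)] may be larger.)

E[α(G)] ≥ 1151/24 ≈ 47.9583.


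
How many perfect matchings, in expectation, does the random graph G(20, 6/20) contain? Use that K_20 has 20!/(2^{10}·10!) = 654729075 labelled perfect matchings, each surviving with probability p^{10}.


K_20 has 20!/(2^{10}·10!) = 654729075 labelled perfect matchings.
For each such perfect matching H, let X_H = 1 if all 10 edges of H are present in G. Then P[X_H = 1] = p^{10} = (3/10)^{10} = 59049/10000000000.
Summing the indicators: E[X] = Σ_H E[X_H] = 654729075 · p^{10} = 654729075 · 59049/10000000000 = 1546443885987/400000000.
Numerically: E[X] ≈ 3866.1.

E[X] = 654729075 · (3/10)^{10} = 1546443885987/400000000 ≈ 3866.1.


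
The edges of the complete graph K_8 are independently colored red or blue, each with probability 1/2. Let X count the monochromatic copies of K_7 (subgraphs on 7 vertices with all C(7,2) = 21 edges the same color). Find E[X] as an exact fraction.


Let X = Σ_S X_S over the C(8, 7) = 8 subsets S of size 7, where X_S = 1 if the K_7 on S is monochromatic.
For a fixed S, the K_7 on S has C(7, 2) = 21 edges. P[all 21 edges red] = (1/2)^21, and likewise for blue, so P[monochromatic] = 2·(1/2)^21 = 2^{1 − 21} = 1/1048576.
By linearity of expectation: E[X] = C(8, 7) · 2^{1 − 21} = 8 · 1/1048576 = 1/131072.
Numerically: E[X] ≈ 0.0000.

E[X] = C(8,7)·2^(1−C(7,2)) = 1/131072 ≈ 0.0000.


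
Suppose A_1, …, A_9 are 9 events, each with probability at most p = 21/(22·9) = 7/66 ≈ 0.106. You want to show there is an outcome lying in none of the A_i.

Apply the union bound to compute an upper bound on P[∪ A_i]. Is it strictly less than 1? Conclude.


Union bound: P[∪_{i=1}^{9} A_i] ≤ Σ_i P[A_i] ≤ 9·p = 9·(7/66) = 21/22.
Numerically: 21/22 ≈ 0.955.
Is 21/22 < 1? YES.
Since P[∪ A_i] ≤ 21/22 < 1, the complement has P[∩ A_i^c] ≥ 1 − 21/22 = 1/22 > 0, so some outcome avoids every A_i.

9·p = 21/22 ≈ 0.955; existence CERTIFIED by the union bound.


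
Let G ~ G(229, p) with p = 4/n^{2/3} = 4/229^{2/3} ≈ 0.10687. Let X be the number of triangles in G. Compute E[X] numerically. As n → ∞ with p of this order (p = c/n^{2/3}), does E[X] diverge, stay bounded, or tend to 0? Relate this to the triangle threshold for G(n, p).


Number of potential triangles: C(229, 3) = 1975354.
Each occurs with probability p³ ≈ (0.10687)³ ≈ 1.2204191e-03.
By linearity: E[X] = C(229, 3)·p³ ≈ 1975354 · 1.2204191e-03 ≈ 2410.75983.
Since α = 2/3 < 1, p = c/n^{2/3} ≫ 1/n is above the triangle threshold p ~ 1/n. Asymptotically E[X] ~ (c³/6)·n^{3(1−α)} = (4³/6)·n^{1} → ∞; triangles are abundant w.h.p.

E[X] ≈ 2410.75983; in regime p = Θ(1/n^{2/3}) E[X] diverges (above the triangle threshold p ~ 1/n).


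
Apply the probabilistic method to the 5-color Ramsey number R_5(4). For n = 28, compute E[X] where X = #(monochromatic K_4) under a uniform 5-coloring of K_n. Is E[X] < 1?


E[X] = C(28, 4) · 5^{1 − 6} = 20475 · 5^{−5} = 20475/3125.
As a reduced fraction: E[X] = 819/125 ≈ 6.5520000.
Is E[X] < 1? NO.
Since E[X] ≥ 1, the first-moment bound is inconclusive at n = 28; it does NOT by itself certify R_5(4) > 28.

E[X] = 819/125 ≈ 6.5520000; E[X] ≥ 1; first-moment method inconclusive here.


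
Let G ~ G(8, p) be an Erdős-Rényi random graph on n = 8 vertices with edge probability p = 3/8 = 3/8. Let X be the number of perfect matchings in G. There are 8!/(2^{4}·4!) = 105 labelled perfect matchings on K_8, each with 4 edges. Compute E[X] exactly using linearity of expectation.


K_8 has 8!/(2^{4}·4!) = 105 labelled perfect matchings.
For each such perfect matching H, let X_H = 1 if all 4 edges of H are present in G. Then P[X_H = 1] = p^{4} = (3/8)^{4} = 81/4096.
By linearity of expectation: E[X] = Σ_H E[X_H] = 105 · p^{4} = 105 · 81/4096 = 8505/4096.
Numerically: E[X] ≈ 2.08.

E[X] = 105 · (3/8)^{4} = 8505/4096 ≈ 2.08.


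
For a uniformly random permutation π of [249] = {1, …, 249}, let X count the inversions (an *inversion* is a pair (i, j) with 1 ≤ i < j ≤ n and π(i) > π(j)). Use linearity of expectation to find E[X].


Write X = Σ X_I over the C(249, 2) = 30876 pairs i < j, with X_I the indicator of one inversion.
There are 30876 indicators.
For each fixed pair i < j, the values π(i) and π(j) are two distinct elements of {1, …, 249} in uniformly random order; by symmetry P[π(i) > π(j)] = 1/2.
By linearity: E[X] = 30876 · (1/2) = C(249, 2) · (1/2) = 30876/2 = 15438 ≈ 15438.000000.

E[X] = 15438 = 15438.000000.


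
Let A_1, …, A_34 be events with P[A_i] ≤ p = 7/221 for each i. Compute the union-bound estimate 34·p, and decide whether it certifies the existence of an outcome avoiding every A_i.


Union bound: P[∪_{i=1}^{34} A_i] ≤ Σ_i P[A_i] ≤ 34·p = 34·(7/221) = 14/13.
Numerically: 14/13 ≈ 1.077.
Is 14/13 < 1? NO.
Since the bound 14/13 is ≥ 1, the union bound is uninformative here; it does NOT by itself certify existence.

34·p = 14/13 ≈ 1.077; existence NOT certified by the union bound.


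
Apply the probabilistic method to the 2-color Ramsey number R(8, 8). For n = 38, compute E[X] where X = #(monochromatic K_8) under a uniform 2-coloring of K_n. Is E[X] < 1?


E[X] = C(38, 8) · 2^{1 − 28} = 48903492 · 2^{−27} = 48903492/134217728.
As a reduced fraction: E[X] = 12225873/33554432 ≈ 0.36436.
Is E[X] < 1? YES.
Since E[X] < 1, there exists a 2-coloring of K_{38} with no monochromatic K_8; hence R(8, 8) > 38.

E[X] = 12225873/33554432 ≈ 0.36436; E[X] < 1, so R(8, 8) > 38.


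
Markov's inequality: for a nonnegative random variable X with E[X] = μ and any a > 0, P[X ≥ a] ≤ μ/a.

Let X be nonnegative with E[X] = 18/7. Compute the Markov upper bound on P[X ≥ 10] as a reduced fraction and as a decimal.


μ = E[X] = 18/7, a = 10.
Markov: P[X ≥ 10] ≤ μ/a = (18/7)/10 = 9/35.
Numerically: ≈ 0.25714.
(Since a = 10 > μ = 2.57143, the bound 9/35 is < 1 and informative.)

P[X ≥ 10] ≤ 9/35 ≈ 0.25714.


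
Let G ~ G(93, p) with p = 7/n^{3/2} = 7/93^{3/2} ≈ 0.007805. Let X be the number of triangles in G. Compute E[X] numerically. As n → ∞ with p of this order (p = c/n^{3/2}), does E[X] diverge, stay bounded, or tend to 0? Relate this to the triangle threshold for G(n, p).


Number of potential triangles: C(93, 3) = 129766.
Each occurs with probability p³ ≈ (0.007805)³ ≈ 4.7546752e-07.
By linearity: E[X] = C(93, 3)·p³ ≈ 129766 · 4.7546752e-07 ≈ 0.06170.
Since α = 3/2 > 1, p = c/n^{3/2} = o(1/n) is below the triangle threshold p ~ 1/n. Asymptotically E[X] ~ (c³/6)·n^{3(1−α)} = (7³/6)·n^{-1.5} → 0, so by Markov's inequality G has no triangles w.h.p.

E[X] ≈ 0.06170; in regime p = Θ(1/n^{3/2}) E[X] tends to 0 (below the triangle threshold p ~ 1/n).


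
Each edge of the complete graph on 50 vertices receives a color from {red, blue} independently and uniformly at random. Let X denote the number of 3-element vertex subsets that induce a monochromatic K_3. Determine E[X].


Let X = Σ_S X_S over the C(50, 3) = 19600 subsets S of size 3, where X_S = 1 if the K_3 on S is monochromatic.
For a fixed S, the K_3 on S has C(3, 2) = 3 edges. P[all 3 edges red] = (1/2)^3, and likewise for blue, so P[monochromatic] = 2·(1/2)^3 = 2^{1 − 3} = 1/4.
By linearity of expectation: E[X] = C(50, 3) · 2^{1 − 3} = 19600 · 1/4 = 4900.
Numerically: E[X] ≈ 4900.000000.

E[X] = C(50,3)·2^(1−C(3,2)) = 4900 ≈ 4900.000000.


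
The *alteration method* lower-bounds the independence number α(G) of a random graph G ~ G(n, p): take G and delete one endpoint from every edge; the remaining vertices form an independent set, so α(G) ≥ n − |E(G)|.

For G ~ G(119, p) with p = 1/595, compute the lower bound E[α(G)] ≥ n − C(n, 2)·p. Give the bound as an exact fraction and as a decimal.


E[|E(G)|] = C(119, 2)·p = 7021 · (1/595) = 59/5.
E[α(G)] ≥ n − E[|E(G)|] = 119 − 59/5 = 536/5.
Numerically: ≈ 107.200.
(This is only a lower bound; the true E[α(G)] may be larger.)

E[α(G)] ≥ 536/5 ≈ 107.200.


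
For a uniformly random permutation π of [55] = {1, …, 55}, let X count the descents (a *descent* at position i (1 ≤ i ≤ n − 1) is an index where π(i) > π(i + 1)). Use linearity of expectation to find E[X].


Write X = Σ X_I over i = 1, …, 54, with X_I the indicator of one descent.
There are 54 indicators.
For each fixed i, the pair (π(i), π(i+1)) is a uniformly random ordered pair of distinct values from {1, …, 55}; by symmetry P[π(i) > π(i+1)] = 1/2.
By linearity: E[X] = 54 · (1/2) = (55 − 1) · (1/2) = 27 ≈ 27.00000.

E[X] = 27 = 27.00000.


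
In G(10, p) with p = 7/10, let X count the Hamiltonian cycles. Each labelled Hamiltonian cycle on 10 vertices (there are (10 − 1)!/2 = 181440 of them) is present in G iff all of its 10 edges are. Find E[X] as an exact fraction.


K_10 has (10 − 1)!/2 = 181440 labelled Hamiltonian cycles.
For each such Hamiltonian cycle H, let X_H = 1 if all 10 edges of H are present in G. Then P[X_H = 1] = p^{10} = (7/10)^{10} = 282475249/10000000000.
Summing the indicators: E[X] = Σ_H E[X_H] = 181440 · p^{10} = 181440 · 282475249/10000000000 = 160163466183/31250000.
Numerically: E[X] ≈ 5125.2.

E[X] = 181440 · (7/10)^{10} = 160163466183/31250000 ≈ 5125.2.


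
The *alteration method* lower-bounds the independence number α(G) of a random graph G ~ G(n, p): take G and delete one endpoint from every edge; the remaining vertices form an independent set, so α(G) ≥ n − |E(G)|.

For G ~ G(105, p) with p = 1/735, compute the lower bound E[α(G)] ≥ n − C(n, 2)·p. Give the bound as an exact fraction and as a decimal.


E[|E(G)|] = C(105, 2)·p = 5460 · (1/735) = 52/7.
E[α(G)] ≥ n − E[|E(G)|] = 105 − 52/7 = 683/7.
Numerically: ≈ 97.571.
(This is only a lower bound; the true E[α(G)] may be larger.)

E[α(G)] ≥ 683/7 ≈ 97.571.


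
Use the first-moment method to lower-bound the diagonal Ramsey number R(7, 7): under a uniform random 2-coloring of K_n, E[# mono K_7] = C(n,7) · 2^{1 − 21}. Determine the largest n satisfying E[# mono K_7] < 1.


We need C(n, 7) · 2^{1 − 21} < 1, i.e. C(n, 7) < 2^{21 − 1} = 1048576.
Check values of n near the boundary:
  n = 23: C(23, 7) = 245157; 245157 < 1048576? YES
  n = 24: C(24, 7) = 346104; 346104 < 1048576? YES
  n = 25: C(25, 7) = 480700; 480700 < 1048576? YES
  n = 26: C(26, 7) = 657800; 657800 < 1048576? YES
  n = 27: C(27, 7) = 888030; 888030 < 1048576? YES
  n = 28: C(28, 7) = 1184040; 1184040 < 1048576? NO
  n = 29: C(29, 7) = 1560780; 1560780 < 1048576? NO
  n = 30: C(30, 7) = 2035800; 2035800 < 1048576? NO
The largest n with C(n, 7) < 1048576 is n = 27 (where E[X] = 444015/524288 ≈ 0.84689). Hence R(7, 7) > 27, i.e. R(7, 7) ≥ 28.

Largest n = 27; hence R(7, 7) > 27.


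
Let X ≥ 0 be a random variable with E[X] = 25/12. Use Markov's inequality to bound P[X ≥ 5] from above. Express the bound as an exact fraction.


μ = E[X] = 25/12, a = 5.
Markov: P[X ≥ 5] ≤ μ/a = (25/12)/5 = 5/12.
Numerically: ≈ 0.4167.
(Since a = 5 > μ = 2.0833, the bound 5/12 is < 1 and informative.)

P[X ≥ 5] ≤ 5/12 ≈ 0.4167.


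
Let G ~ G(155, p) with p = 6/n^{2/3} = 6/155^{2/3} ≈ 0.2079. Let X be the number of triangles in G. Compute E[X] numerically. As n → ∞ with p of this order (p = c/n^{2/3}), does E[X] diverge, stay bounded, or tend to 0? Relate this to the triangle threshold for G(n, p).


Number of potential triangles: C(155, 3) = 608685.
Each occurs with probability p³ ≈ (0.2079)³ ≈ 8.990635e-03.
By linearity: E[X] = C(155, 3)·p³ ≈ 608685 · 8.990635e-03 ≈ 5472.4645.
Since α = 2/3 < 1, p = c/n^{2/3} ≫ 1/n is above the triangle threshold p ~ 1/n. Asymptotically E[X] ~ (c³/6)·n^{3(1−α)} = (6³/6)·n^{1} → ∞; triangles are abundant w.h.p.

E[X] ≈ 5472.4645; in regime p = Θ(1/n^{2/3}) E[X] diverges (above the triangle threshold p ~ 1/n).


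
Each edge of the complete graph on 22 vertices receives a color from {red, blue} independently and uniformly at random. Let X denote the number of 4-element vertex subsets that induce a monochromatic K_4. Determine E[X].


Let X = Σ_S X_S over the C(22, 4) = 7315 subsets S of size 4, where X_S = 1 if the K_4 on S is monochromatic.
For a fixed S, the K_4 on S has C(4, 2) = 6 edges. P[all 6 edges red] = (1/2)^6, and likewise for blue, so P[monochromatic] = 2·(1/2)^6 = 2^{1 − 6} = 1/32.
By linearity: E[X] = C(22, 4) · 2^{1 − 6} = 7315 · 1/32 = 7315/32.
Numerically: E[X] ≈ 228.594.

E[X] = C(22,4)·2^(1−C(4,2)) = 7315/32 ≈ 228.594.


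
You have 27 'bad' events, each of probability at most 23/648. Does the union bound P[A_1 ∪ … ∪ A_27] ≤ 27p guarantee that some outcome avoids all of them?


Union bound: P[∪_{i=1}^{27} A_i] ≤ Σ_i P[A_i] ≤ 27·p = 27·(23/648) = 23/24.
Numerically: 23/24 ≈ 0.95833.
Is 23/24 < 1? YES.
Since P[∪ A_i] ≤ 23/24 < 1, the complement has P[∩ A_i^c] ≥ 1 − 23/24 = 1/24 > 0, so some outcome avoids every A_i.

27·p = 23/24 ≈ 0.95833; existence CERTIFIED by the union bound.


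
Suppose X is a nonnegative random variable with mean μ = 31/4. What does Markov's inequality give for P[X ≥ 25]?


μ = E[X] = 31/4, a = 25.
Markov: P[X ≥ 25] ≤ μ/a = (31/4)/25 = 31/100.
Numerically: ≈ 0.310000.
(Since a = 25 > μ = 7.750000, the bound 31/100 is < 1 and informative.)

P[X ≥ 25] ≤ 31/100 ≈ 0.310000.


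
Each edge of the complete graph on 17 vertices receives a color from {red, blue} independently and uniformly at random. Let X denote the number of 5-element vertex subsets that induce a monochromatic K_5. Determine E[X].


Let X = Σ_S X_S over the C(17, 5) = 6188 subsets S of size 5, where X_S = 1 if the K_5 on S is monochromatic.
For a fixed S, the K_5 on S has C(5, 2) = 10 edges. P[all 10 edges red] = (1/2)^10, and likewise for blue, so P[monochromatic] = 2·(1/2)^10 = 2^{1 − 10} = 1/512.
Summing: E[X] = C(17, 5) · 2^{1 − 10} = 6188 · 1/512 = 1547/128.
Numerically: E[X] ≈ 12.0859.

E[X] = C(17,5)·2^(1−C(5,2)) = 1547/128 ≈ 12.0859.


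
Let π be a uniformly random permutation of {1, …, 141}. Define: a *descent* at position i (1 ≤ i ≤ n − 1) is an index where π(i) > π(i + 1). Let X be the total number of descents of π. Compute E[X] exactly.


Write X = Σ X_I over i = 1, …, 140, with X_I the indicator of one descent.
There are 140 indicators.
For each fixed i, the pair (π(i), π(i+1)) is a uniformly random ordered pair of distinct values from {1, …, 141}; by symmetry P[π(i) > π(i+1)] = 1/2.
By linearity: E[X] = 140 · (1/2) = (141 − 1) · (1/2) = 70 ≈ 70.00000.

E[X] = 70 = 70.00000.


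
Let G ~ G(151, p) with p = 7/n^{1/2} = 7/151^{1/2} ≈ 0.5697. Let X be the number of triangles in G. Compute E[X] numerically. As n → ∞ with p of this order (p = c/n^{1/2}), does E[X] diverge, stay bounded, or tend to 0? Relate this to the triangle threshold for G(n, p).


Number of potential triangles: C(151, 3) = 562475.
Each occurs with probability p³ ≈ (0.5697)³ ≈ 1.848539e-01.
By linearity: E[X] = C(151, 3)·p³ ≈ 562475 · 1.848539e-01 ≈ 103975.7169.
Since α = 1/2 < 1, p = c/n^{1/2} ≫ 1/n is above the triangle threshold p ~ 1/n. Asymptotically E[X] ~ (c³/6)·n^{3(1−α)} = (7³/6)·n^{1.5} → ∞; triangles are abundant w.h.p.

E[X] ≈ 103975.7169; in regime p = Θ(1/n^{1/2}) E[X] diverges (above the triangle threshold p ~ 1/n).


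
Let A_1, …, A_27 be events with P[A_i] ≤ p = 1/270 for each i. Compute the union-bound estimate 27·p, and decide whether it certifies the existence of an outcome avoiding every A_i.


Union bound: P[∪_{i=1}^{27} A_i] ≤ Σ_i P[A_i] ≤ 27·p = 27·(1/270) = 1/10.
Numerically: 1/10 ≈ 0.1000000.
Is 1/10 < 1? YES.
Since P[∪ A_i] ≤ 1/10 < 1, the complement has P[∩ A_i^c] ≥ 1 − 1/10 = 9/10 > 0, so some outcome avoids every A_i.

27·p = 1/10 ≈ 0.1000000; existence CERTIFIED by the union bound.


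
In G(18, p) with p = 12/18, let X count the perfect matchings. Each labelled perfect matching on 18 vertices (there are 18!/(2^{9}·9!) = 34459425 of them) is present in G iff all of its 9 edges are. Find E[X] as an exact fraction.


K_18 has 18!/(2^{9}·9!) = 34459425 labelled perfect matchings.
For each such perfect matching H, let X_H = 1 if all 9 edges of H are present in G. Then P[X_H = 1] = p^{9} = (2/3)^{9} = 512/19683.
By linearity: E[X] = Σ_H E[X_H] = 34459425 · p^{9} = 34459425 · 512/19683 = 217817600/243.
Numerically: E[X] ≈ 8.964e+05.

E[X] = 34459425 · (2/3)^{9} = 217817600/243 ≈ 8.964e+05.


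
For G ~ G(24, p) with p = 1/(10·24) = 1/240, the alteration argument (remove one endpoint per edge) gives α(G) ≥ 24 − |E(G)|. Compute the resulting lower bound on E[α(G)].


E[|E(G)|] = C(24, 2)·p = 276 · (1/240) = 23/20.
E[α(G)] ≥ n − E[|E(G)|] = 24 − 23/20 = 457/20.
Numerically: ≈ 22.8500.
(This is only a lower bound; the true E[α(G)] may be larger.)

E[α(G)] ≥ 457/20 ≈ 22.8500.


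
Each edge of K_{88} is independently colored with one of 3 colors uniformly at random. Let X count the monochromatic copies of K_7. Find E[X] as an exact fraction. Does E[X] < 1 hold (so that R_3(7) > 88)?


E[X] = C(88, 7) · 3^{1 − 21} = 6348337336 · 3^{−20} = 6348337336/3486784401.
As a reduced fraction: E[X] = 6348337336/3486784401 ≈ 1.821.
Is E[X] < 1? NO.
Since E[X] ≥ 1, the first-moment bound is inconclusive at n = 88; it does NOT by itself certify R_3(7) > 88.

E[X] = 6348337336/3486784401 ≈ 1.821; E[X] ≥ 1; first-moment method inconclusive here.


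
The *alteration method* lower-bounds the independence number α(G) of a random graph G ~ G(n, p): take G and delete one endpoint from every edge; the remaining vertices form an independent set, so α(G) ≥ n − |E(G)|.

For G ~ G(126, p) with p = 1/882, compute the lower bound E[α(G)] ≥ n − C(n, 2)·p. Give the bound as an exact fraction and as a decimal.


E[|E(G)|] = C(126, 2)·p = 7875 · (1/882) = 125/14.
E[α(G)] ≥ n − E[|E(G)|] = 126 − 125/14 = 1639/14.
Numerically: ≈ 117.071429.
(This is only a lower bound; the true E[α(G)] may be larger.)

E[α(G)] ≥ 1639/14 ≈ 117.071429.


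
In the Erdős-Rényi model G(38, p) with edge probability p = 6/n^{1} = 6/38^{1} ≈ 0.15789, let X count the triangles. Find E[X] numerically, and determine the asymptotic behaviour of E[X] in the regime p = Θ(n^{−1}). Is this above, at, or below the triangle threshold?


Number of potential triangles: C(38, 3) = 8436.
Each occurs with probability p³ ≈ (0.15789)³ ≈ 3.9364339e-03.
By linearity: E[X] = C(38, 3)·p³ ≈ 8436 · 3.9364339e-03 ≈ 33.20776.
Here α = 1, so p = 6/n is exactly at the triangle threshold p ~ 1/n. Asymptotically E[X] → c³/6 = 6³/6 = 36 ≈ 36.00000, a bounded constant. In this regime the triangle count is asymptotically Poisson(c³/6).

E[X] ≈ 33.20776; in regime p = Θ(1/n^{1}) E[X] stays bounded (at the triangle threshold p ~ 1/n).


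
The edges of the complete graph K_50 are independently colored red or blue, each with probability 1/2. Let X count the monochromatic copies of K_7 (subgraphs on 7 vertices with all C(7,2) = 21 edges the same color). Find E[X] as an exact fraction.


Let X = Σ_S X_S over the C(50, 7) = 99884400 subsets S of size 7, where X_S = 1 if the K_7 on S is monochromatic.
For a fixed S, the K_7 on S has C(7, 2) = 21 edges. P[all 21 edges red] = (1/2)^21, and likewise for blue, so P[monochromatic] = 2·(1/2)^21 = 2^{1 − 21} = 1/1048576.
Summing: E[X] = C(50, 7) · 2^{1 − 21} = 99884400 · 1/1048576 = 6242775/65536.
Numerically: E[X] ≈ 95.257187.

E[X] = C(50,7)·2^(1−C(7,2)) = 6242775/65536 ≈ 95.257187.


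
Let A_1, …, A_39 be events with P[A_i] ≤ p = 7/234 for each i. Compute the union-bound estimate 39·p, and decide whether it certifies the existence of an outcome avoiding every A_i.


Union bound: P[∪_{i=1}^{39} A_i] ≤ Σ_i P[A_i] ≤ 39·p = 39·(7/234) = 7/6.
Numerically: 7/6 ≈ 1.167.
Is 7/6 < 1? NO.
Since the bound 7/6 is ≥ 1, the union bound is uninformative here; it does NOT by itself certify existence.

39·p = 7/6 ≈ 1.167; existence NOT certified by the union bound.


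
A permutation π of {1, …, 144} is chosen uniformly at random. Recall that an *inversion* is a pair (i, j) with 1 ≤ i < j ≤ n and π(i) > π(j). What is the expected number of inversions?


Write X = Σ X_I over the C(144, 2) = 10296 pairs i < j, with X_I the indicator of one inversion.
There are 10296 indicators.
For each fixed pair i < j, the values π(i) and π(j) are two distinct elements of {1, …, 144} in uniformly random order; by symmetry P[π(i) > π(j)] = 1/2.
By linearity: E[X] = 10296 · (1/2) = C(144, 2) · (1/2) = 10296/2 = 5148 ≈ 5148.00000.

E[X] = 5148 = 5148.00000.


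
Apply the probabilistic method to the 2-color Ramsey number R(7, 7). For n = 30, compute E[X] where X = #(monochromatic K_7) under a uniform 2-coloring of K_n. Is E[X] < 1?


E[X] = C(30, 7) · 2^{1 − 21} = 2035800 · 2^{−20} = 2035800/1048576.
As a reduced fraction: E[X] = 254475/131072 ≈ 1.941490.
Is E[X] < 1? NO.
Since E[X] ≥ 1, the first-moment bound is inconclusive at n = 30; it does NOT by itself certify R(7, 7) > 30.

E[X] = 254475/131072 ≈ 1.941490; E[X] ≥ 1; first-moment method inconclusive here.


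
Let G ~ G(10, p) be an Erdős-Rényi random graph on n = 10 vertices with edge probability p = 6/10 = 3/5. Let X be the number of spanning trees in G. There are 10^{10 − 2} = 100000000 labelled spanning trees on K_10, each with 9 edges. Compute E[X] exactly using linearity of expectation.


K_10 has 10^{10 − 2} = 100000000 labelled spanning trees.
For each such spanning tree H, let X_H = 1 if all 9 edges of H are present in G. Then P[X_H = 1] = p^{9} = (3/5)^{9} = 19683/1953125.
Summing the indicators: E[X] = Σ_H E[X_H] = 100000000 · p^{9} = 100000000 · 19683/1953125 = 5038848/5.
Numerically: E[X] ≈ 1.008e+06.

E[X] = 100000000 · (3/5)^{9} = 5038848/5 ≈ 1.008e+06.


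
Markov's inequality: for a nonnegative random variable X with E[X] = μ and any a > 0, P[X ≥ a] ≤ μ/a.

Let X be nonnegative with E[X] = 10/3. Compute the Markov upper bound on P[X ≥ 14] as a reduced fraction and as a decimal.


μ = E[X] = 10/3, a = 14.
Markov: P[X ≥ 14] ≤ μ/a = (10/3)/14 = 5/21.
Numerically: ≈ 0.238095.
(Since a = 14 > μ = 3.333333, the bound 5/21 is < 1 and informative.)

P[X ≥ 14] ≤ 5/21 ≈ 0.238095.


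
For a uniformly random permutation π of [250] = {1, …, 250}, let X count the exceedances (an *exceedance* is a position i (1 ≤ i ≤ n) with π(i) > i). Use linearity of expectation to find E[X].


Write X = Σ_{i=1}^{250} X_i, where X_i = 1_{π(i) > i}.
For each fixed i, π(i) is uniform over {1, …, 250} (marginal of a uniform permutation), so P[π(i) > i] = (n − i)/n. Summing: Σ_{i=1}^{250} (n − i)/n = (0 + 1 + … + 249)/250 = 250(250 − 1)/(2·250) = (250 − 1)/2.
Hence E[X] = Σ_{i=1}^{250} (250 − i)/250 = 249/2 ≈ 124.500.

E[X] = 249/2 = 124.500.


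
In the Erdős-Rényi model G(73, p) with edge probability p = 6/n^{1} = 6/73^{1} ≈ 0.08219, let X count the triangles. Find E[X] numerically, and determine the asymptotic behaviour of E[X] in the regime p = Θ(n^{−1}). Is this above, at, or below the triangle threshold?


Number of potential triangles: C(73, 3) = 62196.
Each occurs with probability p³ ≈ (0.08219)³ ≈ 5.552457e-04.
By linearity: E[X] = C(73, 3)·p³ ≈ 62196 · 5.552457e-04 ≈ 34.5341.
Here α = 1, so p = 6/n is exactly at the triangle threshold p ~ 1/n. Asymptotically E[X] → c³/6 = 6³/6 = 36 ≈ 36.0000, a bounded constant. In this regime the triangle count is asymptotically Poisson(c³/6).

E[X] ≈ 34.5341; in regime p = Θ(1/n^{1}) E[X] stays bounded (at the triangle threshold p ~ 1/n).


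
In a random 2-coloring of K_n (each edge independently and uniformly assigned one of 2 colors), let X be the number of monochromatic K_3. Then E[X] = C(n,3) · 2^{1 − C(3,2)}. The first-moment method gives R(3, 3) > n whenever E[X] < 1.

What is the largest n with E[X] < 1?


We need C(n, 3) · 2^{1 − 3} < 1, i.e. C(n, 3) < 2^{3 − 1} = 4.
Check values of n near the boundary:
  n = 3: C(3, 3) = 1; 1 < 4? YES
  n = 4: C(4, 3) = 4; 4 < 4? NO
  n = 5: C(5, 3) = 10; 10 < 4? NO
The largest n with C(n, 3) < 4 is n = 3 (where E[X] = 1/4 ≈ 0.2500). Hence R(3, 3) > 3, i.e. R(3, 3) ≥ 4.

Largest n = 3; hence R(3, 3) > 3.


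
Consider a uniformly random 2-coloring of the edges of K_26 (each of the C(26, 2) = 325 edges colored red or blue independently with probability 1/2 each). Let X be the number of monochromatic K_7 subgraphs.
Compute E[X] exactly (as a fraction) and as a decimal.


Let X = Σ_S X_S over the C(26, 7) = 657800 subsets S of size 7, where X_S = 1 if the K_7 on S is monochromatic.
For a fixed S, the K_7 on S has C(7, 2) = 21 edges. P[all 21 edges red] = (1/2)^21, and likewise for blue, so P[monochromatic] = 2·(1/2)^21 = 2^{1 − 21} = 1/1048576.
By linearity: E[X] = C(26, 7) · 2^{1 − 21} = 657800 · 1/1048576 = 82225/131072.
Numerically: E[X] ≈ 0.627327.

E[X] = C(26,7)·2^(1−C(7,2)) = 82225/131072 ≈ 0.627327.


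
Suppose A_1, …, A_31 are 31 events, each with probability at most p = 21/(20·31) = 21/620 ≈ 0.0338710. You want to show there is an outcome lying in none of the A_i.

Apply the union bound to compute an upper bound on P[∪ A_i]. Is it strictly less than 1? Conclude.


Union bound: P[∪_{i=1}^{31} A_i] ≤ Σ_i P[A_i] ≤ 31·p = 31·(21/620) = 21/20.
Numerically: 21/20 ≈ 1.0500000.
Is 21/20 < 1? NO.
Since the bound 21/20 is ≥ 1, the union bound is uninformative here; it does NOT by itself certify existence.

31·p = 21/20 ≈ 1.0500000; existence NOT certified by the union bound.


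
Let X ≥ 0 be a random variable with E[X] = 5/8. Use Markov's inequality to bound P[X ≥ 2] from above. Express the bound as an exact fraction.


μ = E[X] = 5/8, a = 2.
Markov: P[X ≥ 2] ≤ μ/a = (5/8)/2 = 5/16.
Numerically: ≈ 0.3125.
(Since a = 2 > μ = 0.6250, the bound 5/16 is < 1 and informative.)

P[X ≥ 2] ≤ 5/16 ≈ 0.3125.


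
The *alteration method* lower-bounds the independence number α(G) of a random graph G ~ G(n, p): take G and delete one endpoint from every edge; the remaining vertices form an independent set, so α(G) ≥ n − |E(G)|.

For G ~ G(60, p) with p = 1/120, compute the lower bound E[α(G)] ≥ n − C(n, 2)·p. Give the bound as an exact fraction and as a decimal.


E[|E(G)|] = C(60, 2)·p = 1770 · (1/120) = 59/4.
E[α(G)] ≥ n − E[|E(G)|] = 60 − 59/4 = 181/4.
Numerically: ≈ 45.2500.
(This is only a lower bound; the true E[α(G)] may be larger.)

E[α(G)] ≥ 181/4 ≈ 45.2500.


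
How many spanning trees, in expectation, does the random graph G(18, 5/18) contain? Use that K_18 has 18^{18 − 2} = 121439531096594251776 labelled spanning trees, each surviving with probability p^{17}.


K_18 has 18^{18 − 2} = 121439531096594251776 labelled spanning trees.
For each such spanning tree H, let X_H = 1 if all 17 edges of H are present in G. Then P[X_H = 1] = p^{17} = (5/18)^{17} = 762939453125/2185911559738696531968.
By linearity: E[X] = Σ_H E[X_H] = 121439531096594251776 · p^{17} = 121439531096594251776 · 762939453125/2185911559738696531968 = 762939453125/18.
Numerically: E[X] ≈ 4.239e+10.

E[X] = 121439531096594251776 · (5/18)^{17} = 762939453125/18 ≈ 4.239e+10.


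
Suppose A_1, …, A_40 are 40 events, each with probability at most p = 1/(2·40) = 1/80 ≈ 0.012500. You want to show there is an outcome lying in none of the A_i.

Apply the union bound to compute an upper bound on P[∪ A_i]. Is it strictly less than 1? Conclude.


Union bound: P[∪_{i=1}^{40} A_i] ≤ Σ_i P[A_i] ≤ 40·p = 40·(1/80) = 1/2.
Numerically: 1/2 ≈ 0.500000.
Is 1/2 < 1? YES.
Since P[∪ A_i] ≤ 1/2 < 1, the complement has P[∩ A_i^c] ≥ 1 − 1/2 = 1/2 > 0, so some outcome avoids every A_i.

40·p = 1/2 ≈ 0.500000; existence CERTIFIED by the union bound.


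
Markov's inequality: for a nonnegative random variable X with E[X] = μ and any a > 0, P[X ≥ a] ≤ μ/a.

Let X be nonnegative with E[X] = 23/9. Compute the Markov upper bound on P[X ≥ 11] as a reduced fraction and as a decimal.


μ = E[X] = 23/9, a = 11.
Markov: P[X ≥ 11] ≤ μ/a = (23/9)/11 = 23/99.
Numerically: ≈ 0.2323.
(Since a = 11 > μ = 2.5556, the bound 23/99 is < 1 and informative.)

P[X ≥ 11] ≤ 23/99 ≈ 0.2323.


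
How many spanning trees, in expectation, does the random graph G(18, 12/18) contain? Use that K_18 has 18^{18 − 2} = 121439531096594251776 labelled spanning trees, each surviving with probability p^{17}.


K_18 has 18^{18 − 2} = 121439531096594251776 labelled spanning trees.
For each such spanning tree H, let X_H = 1 if all 17 edges of H are present in G. Then P[X_H = 1] = p^{17} = (2/3)^{17} = 131072/129140163.
By linearity: E[X] = Σ_H E[X_H] = 121439531096594251776 · p^{17} = 121439531096594251776 · 131072/129140163 = 123256172596690944.
Numerically: E[X] ≈ 1.23e+17.

E[X] = 121439531096594251776 · (2/3)^{17} = 123256172596690944 ≈ 1.23e+17.


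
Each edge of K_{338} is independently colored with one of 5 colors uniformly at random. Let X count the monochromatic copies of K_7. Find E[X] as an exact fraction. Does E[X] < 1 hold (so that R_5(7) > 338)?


E[X] = C(338, 7) · 5^{1 − 21} = 93935323022736 · 5^{−20} = 93935323022736/95367431640625.
As a reduced fraction: E[X] = 93935323022736/95367431640625 ≈ 0.9850.
Is E[X] < 1? YES.
Since E[X] < 1, there exists a 5-coloring of K_{338} with no monochromatic K_7; hence R_5(7) > 338.

E[X] = 93935323022736/95367431640625 ≈ 0.9850; E[X] < 1, so R_5(7) > 338.


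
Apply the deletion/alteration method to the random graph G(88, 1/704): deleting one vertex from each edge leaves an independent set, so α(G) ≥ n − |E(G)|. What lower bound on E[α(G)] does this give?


E[|E(G)|] = C(88, 2)·p = 3828 · (1/704) = 87/16.
E[α(G)] ≥ n − E[|E(G)|] = 88 − 87/16 = 1321/16.
Numerically: ≈ 82.56250.
(This is only a lower bound; the true E[α(G)] may be larger.)

E[α(G)] ≥ 1321/16 ≈ 82.56250.


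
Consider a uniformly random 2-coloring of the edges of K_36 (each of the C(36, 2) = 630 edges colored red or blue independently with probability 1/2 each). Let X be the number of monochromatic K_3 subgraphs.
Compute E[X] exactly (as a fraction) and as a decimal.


Let X = Σ_S X_S over the C(36, 3) = 7140 subsets S of size 3, where X_S = 1 if the K_3 on S is monochromatic.
For a fixed S, the K_3 on S has C(3, 2) = 3 edges. P[all 3 edges red] = (1/2)^3, and likewise for blue, so P[monochromatic] = 2·(1/2)^3 = 2^{1 − 3} = 1/4.
By linearity of expectation: E[X] = C(36, 3) · 2^{1 − 3} = 7140 · 1/4 = 1785.
Numerically: E[X] ≈ 1785.0000.

E[X] = C(36,3)·2^(1−C(3,2)) = 1785 ≈ 1785.0000.


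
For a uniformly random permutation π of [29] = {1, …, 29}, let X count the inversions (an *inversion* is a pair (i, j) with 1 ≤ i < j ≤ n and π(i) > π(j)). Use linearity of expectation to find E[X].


Write X = Σ X_I over the C(29, 2) = 406 pairs i < j, with X_I the indicator of one inversion.
There are 406 indicators.
For each fixed pair i < j, the values π(i) and π(j) are two distinct elements of {1, …, 29} in uniformly random order; by symmetry P[π(i) > π(j)] = 1/2.
By linearity: E[X] = 406 · (1/2) = C(29, 2) · (1/2) = 406/2 = 203 ≈ 203.0000.

E[X] = 203 = 203.0000.


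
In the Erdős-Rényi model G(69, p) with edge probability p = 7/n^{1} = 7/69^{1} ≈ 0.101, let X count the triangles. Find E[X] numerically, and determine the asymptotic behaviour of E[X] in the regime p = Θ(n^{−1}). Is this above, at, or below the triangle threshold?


Number of potential triangles: C(69, 3) = 52394.
Each occurs with probability p³ ≈ (0.101)³ ≈ 1.04411e-03.
By linearity: E[X] = C(69, 3)·p³ ≈ 52394 · 1.04411e-03 ≈ 54.705.
Here α = 1, so p = 7/n is exactly at the triangle threshold p ~ 1/n. Asymptotically E[X] → c³/6 = 7³/6 = 343/6 ≈ 57.167, a bounded constant. In this regime the triangle count is asymptotically Poisson(c³/6).

E[X] ≈ 54.705; in regime p = Θ(1/n^{1}) E[X] stays bounded (at the triangle threshold p ~ 1/n).


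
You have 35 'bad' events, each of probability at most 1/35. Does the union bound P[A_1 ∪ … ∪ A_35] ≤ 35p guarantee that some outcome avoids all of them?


Union bound: P[∪_{i=1}^{35} A_i] ≤ Σ_i P[A_i] ≤ 35·p = 35·(1/35) = 1.
Numerically: 1 ≈ 1.0000.
Is 1 < 1? NO.
Since the bound 1 is ≥ 1, the union bound is uninformative here; it does NOT by itself certify existence.

35·p = 1 ≈ 1.0000; existence NOT certified by the union bound.


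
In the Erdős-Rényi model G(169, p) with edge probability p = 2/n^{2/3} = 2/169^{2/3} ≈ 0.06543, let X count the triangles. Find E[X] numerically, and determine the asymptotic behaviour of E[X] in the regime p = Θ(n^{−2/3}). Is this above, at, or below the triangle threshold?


Number of potential triangles: C(169, 3) = 790244.
Each occurs with probability p³ ≈ (0.06543)³ ≈ 2.801022e-04.
By linearity: E[X] = C(169, 3)·p³ ≈ 790244 · 2.801022e-04 ≈ 221.3491.
Since α = 2/3 < 1, p = c/n^{2/3} ≫ 1/n is above the triangle threshold p ~ 1/n. Asymptotically E[X] ~ (c³/6)·n^{3(1−α)} = (2³/6)·n^{1} → ∞; triangles are abundant w.h.p.

E[X] ≈ 221.3491; in regime p = Θ(1/n^{2/3}) E[X] diverges (above the triangle threshold p ~ 1/n).


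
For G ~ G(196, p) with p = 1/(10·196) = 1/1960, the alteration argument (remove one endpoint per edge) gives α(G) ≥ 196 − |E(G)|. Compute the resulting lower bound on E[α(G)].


E[|E(G)|] = C(196, 2)·p = 19110 · (1/1960) = 39/4.
E[α(G)] ≥ n − E[|E(G)|] = 196 − 39/4 = 745/4.
Numerically: ≈ 186.25000.
(This is only a lower bound; the true E[α(G)] may be larger.)

E[α(G)] ≥ 745/4 ≈ 186.25000.


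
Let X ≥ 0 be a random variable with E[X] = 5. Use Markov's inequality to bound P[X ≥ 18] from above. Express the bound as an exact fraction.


μ = E[X] = 5, a = 18.
Markov: P[X ≥ 18] ≤ μ/a = (5)/18 = 5/18.
Numerically: ≈ 0.27778.
(Since a = 18 > μ = 5.00000, the bound 5/18 is < 1 and informative.)

P[X ≥ 18] ≤ 5/18 ≈ 0.27778.


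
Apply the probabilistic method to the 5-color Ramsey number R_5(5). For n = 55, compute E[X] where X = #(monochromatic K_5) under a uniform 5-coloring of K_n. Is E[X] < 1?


E[X] = C(55, 5) · 5^{1 − 10} = 3478761 · 5^{−9} = 3478761/1953125.
As a reduced fraction: E[X] = 3478761/1953125 ≈ 1.7811.
Is E[X] < 1? NO.
Since E[X] ≥ 1, the first-moment bound is inconclusive at n = 55; it does NOT by itself certify R_5(5) > 55.

E[X] = 3478761/1953125 ≈ 1.7811; E[X] ≥ 1; first-moment method inconclusive here.


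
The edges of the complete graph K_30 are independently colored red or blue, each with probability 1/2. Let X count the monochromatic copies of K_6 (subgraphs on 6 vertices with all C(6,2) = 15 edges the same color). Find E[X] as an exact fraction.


Let X = Σ_S X_S over the C(30, 6) = 593775 subsets S of size 6, where X_S = 1 if the K_6 on S is monochromatic.
For a fixed S, the K_6 on S has C(6, 2) = 15 edges. P[all 15 edges red] = (1/2)^15, and likewise for blue, so P[monochromatic] = 2·(1/2)^15 = 2^{1 − 15} = 1/16384.
By linearity: E[X] = C(30, 6) · 2^{1 − 15} = 593775 · 1/16384 = 593775/16384.
Numerically: E[X] ≈ 36.24115.

E[X] = C(30,6)·2^(1−C(6,2)) = 593775/16384 ≈ 36.24115.


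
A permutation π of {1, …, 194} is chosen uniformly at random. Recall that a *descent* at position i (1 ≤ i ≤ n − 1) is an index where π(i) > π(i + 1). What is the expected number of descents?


Write X = Σ X_I over i = 1, …, 193, with X_I the indicator of one descent.
There are 193 indicators.
For each fixed i, the pair (π(i), π(i+1)) is a uniformly random ordered pair of distinct values from {1, …, 194}; by symmetry P[π(i) > π(i+1)] = 1/2.
By linearity: E[X] = 193 · (1/2) = (194 − 1) · (1/2) = 193/2 ≈ 96.500.

E[X] = 193/2 = 96.500.


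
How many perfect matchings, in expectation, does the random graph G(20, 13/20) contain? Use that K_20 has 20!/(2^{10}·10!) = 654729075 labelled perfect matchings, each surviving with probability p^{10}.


K_20 has 20!/(2^{10}·10!) = 654729075 labelled perfect matchings.
For each such perfect matching H, let X_H = 1 if all 10 edges of H are present in G. Then P[X_H = 1] = p^{10} = (13/20)^{10} = 137858491849/10240000000000.
By linearity: E[X] = Σ_H E[X_H] = 654729075 · p^{10} = 654729075 · 137858491849/10240000000000 = 3610398513967632387/409600000000.
Numerically: E[X] ≈ 8.814e+06.

E[X] = 654729075 · (13/20)^{10} = 3610398513967632387/409600000000 ≈ 8.814e+06.


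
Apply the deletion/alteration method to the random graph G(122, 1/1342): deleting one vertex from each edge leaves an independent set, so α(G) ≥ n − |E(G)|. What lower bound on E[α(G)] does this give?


E[|E(G)|] = C(122, 2)·p = 7381 · (1/1342) = 11/2.
E[α(G)] ≥ n − E[|E(G)|] = 122 − 11/2 = 233/2.
Numerically: ≈ 116.5000.
(This is only a lower bound; the true E[α(G)] may be larger.)

E[α(G)] ≥ 233/2 ≈ 116.5000.


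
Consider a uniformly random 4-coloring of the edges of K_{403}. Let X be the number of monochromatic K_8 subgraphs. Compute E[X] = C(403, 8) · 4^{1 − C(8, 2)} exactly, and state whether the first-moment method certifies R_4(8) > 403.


E[X] = C(403, 8) · 4^{1 − 28} = 16090020602228430 · 4^{−27} = 16090020602228430/18014398509481984.
As a reduced fraction: E[X] = 8045010301114215/9007199254740992 ≈ 0.8931756.
Is E[X] < 1? YES.
Since E[X] < 1, there exists a 4-coloring of K_{403} with no monochromatic K_8; hence R_4(8) > 403.

E[X] = 8045010301114215/9007199254740992 ≈ 0.8931756; E[X] < 1, so R_4(8) > 403.


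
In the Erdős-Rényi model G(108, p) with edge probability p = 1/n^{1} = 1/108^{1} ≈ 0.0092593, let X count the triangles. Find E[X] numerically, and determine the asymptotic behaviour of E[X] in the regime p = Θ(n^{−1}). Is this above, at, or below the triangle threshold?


Number of potential triangles: C(108, 3) = 204156.
Each occurs with probability p³ ≈ (0.0092593)³ ≈ 7.9383224e-07.
By linearity: E[X] = C(108, 3)·p³ ≈ 204156 · 7.9383224e-07 ≈ 0.16207.
Here α = 1, so p = 1/n is exactly at the triangle threshold p ~ 1/n. Asymptotically E[X] → c³/6 = 1³/6 = 1/6 ≈ 0.16667, a bounded constant. In this regime the triangle count is asymptotically Poisson(c³/6).

E[X] ≈ 0.16207; in regime p = Θ(1/n^{1}) E[X] stays bounded (at the triangle threshold p ~ 1/n).
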